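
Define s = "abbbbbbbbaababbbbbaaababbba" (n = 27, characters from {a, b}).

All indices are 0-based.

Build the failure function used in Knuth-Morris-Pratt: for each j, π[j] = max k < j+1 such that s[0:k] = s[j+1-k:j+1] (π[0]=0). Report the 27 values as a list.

π[0] = 0
j=1 s[j]='b': π[1]=0 (border '')
j=2 s[j]='b': π[2]=0 (border '')
j=3 s[j]='b': π[3]=0 (border '')
j=4 s[j]='b': π[4]=0 (border '')
j=5 s[j]='b': π[5]=0 (border '')
j=6 s[j]='b': π[6]=0 (border '')
j=7 s[j]='b': π[7]=0 (border '')
j=8 s[j]='b': π[8]=0 (border '')
j=9 s[j]='a': π[9]=1 (border 'a')
j=10 s[j]='a': k: 1→0; π[10]=1 (border 'a')
j=11 s[j]='b': π[11]=2 (border 'ab')
j=12 s[j]='a': k: 2→0; π[12]=1 (border 'a')
j=13 s[j]='b': π[13]=2 (border 'ab')
j=14 s[j]='b': π[14]=3 (border 'abb')
j=15 s[j]='b': π[15]=4 (border 'abbb')
j=16 s[j]='b': π[16]=5 (border 'abbbb')
j=17 s[j]='b': π[17]=6 (border 'abbbbb')
j=18 s[j]='a': k: 6→0; π[18]=1 (border 'a')
j=19 s[j]='a': k: 1→0; π[19]=1 (border 'a')
j=20 s[j]='a': k: 1→0; π[20]=1 (border 'a')
j=21 s[j]='b': π[21]=2 (border 'ab')
j=22 s[j]='a': k: 2→0; π[22]=1 (border 'a')
j=23 s[j]='b': π[23]=2 (border 'ab')
j=24 s[j]='b': π[24]=3 (border 'abb')
j=25 s[j]='b': π[25]=4 (border 'abbb')
j=26 s[j]='a': k: 4→0; π[26]=1 (border 'a')

[0, 0, 0, 0, 0, 0, 0, 0, 0, 1, 1, 2, 1, 2, 3, 4, 5, 6, 1, 1, 1, 2, 1, 2, 3, 4, 1]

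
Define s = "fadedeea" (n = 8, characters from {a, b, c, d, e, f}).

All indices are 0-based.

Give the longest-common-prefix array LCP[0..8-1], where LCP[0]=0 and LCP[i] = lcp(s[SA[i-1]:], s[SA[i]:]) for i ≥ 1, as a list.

rank | idx | suffix
   0 |   7 | a
   1 |   1 | adedeea
   2 |   2 | dedeea
   3 |   4 | deea
   4 |   6 | ea
   5 |   3 | edeea
   6 |   5 | eea
   7 |   0 | fadedeea

SA = [7, 1, 2, 4, 6, 3, 5, 0]
i: (SA[i-1],SA[i]) lcp shared
  1: (7,1) 1 'a'
  2: (1,2) 0 ''
  3: (2,4) 2 'de'
  4: (4,6) 0 ''
  5: (6,3) 1 'e'
  6: (3,5) 1 'e'
  7: (5,0) 0 ''

[0, 1, 0, 2, 0, 1, 1, 0]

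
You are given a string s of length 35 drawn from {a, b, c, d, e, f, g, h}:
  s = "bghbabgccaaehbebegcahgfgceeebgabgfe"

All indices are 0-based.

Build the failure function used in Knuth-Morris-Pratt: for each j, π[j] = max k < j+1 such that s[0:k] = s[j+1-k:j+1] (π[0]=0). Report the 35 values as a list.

π[0] = 0
j=1 s[j]='g': π[1]=0 (border '')
j=2 s[j]='h': π[2]=0 (border '')
j=3 s[j]='b': π[3]=1 (border 'b')
j=4 s[j]='a': k: 1→0; π[4]=0 (border '')
j=5 s[j]='b': π[5]=1 (border 'b')
j=6 s[j]='g': π[6]=2 (border 'bg')
j=7 s[j]='c': k: 2→0; π[7]=0 (border '')
j=8 s[j]='c': π[8]=0 (border '')
j=9 s[j]='a': π[9]=0 (border '')
j=10 s[j]='a': π[10]=0 (border '')
j=11 s[j]='e': π[11]=0 (border '')
j=12 s[j]='h': π[12]=0 (border '')
j=13 s[j]='b': π[13]=1 (border 'b')
j=14 s[j]='e': k: 1→0; π[14]=0 (border '')
j=15 s[j]='b': π[15]=1 (border 'b')
j=16 s[j]='e': k: 1→0; π[16]=0 (border '')
j=17 s[j]='g': π[17]=0 (border '')
j=18 s[j]='c': π[18]=0 (border '')
j=19 s[j]='a': π[19]=0 (border '')
j=20 s[j]='h': π[20]=0 (border '')
j=21 s[j]='g': π[21]=0 (border '')
j=22 s[j]='f': π[22]=0 (border '')
j=23 s[j]='g': π[23]=0 (border '')
j=24 s[j]='c': π[24]=0 (border '')
j=25 s[j]='e': π[25]=0 (border '')
j=26 s[j]='e': π[26]=0 (border '')
j=27 s[j]='e': π[27]=0 (border '')
j=28 s[j]='b': π[28]=1 (border 'b')
j=29 s[j]='g': π[29]=2 (border 'bg')
j=30 s[j]='a': k: 2→0; π[30]=0 (border '')
j=31 s[j]='b': π[31]=1 (border 'b')
j=32 s[j]='g': π[32]=2 (border 'bg')
j=33 s[j]='f': k: 2→0; π[33]=0 (border '')
j=34 s[j]='e': π[34]=0 (border '')

[0, 0, 0, 1, 0, 1, 2, 0, 0, 0, 0, 0, 0, 1, 0, 1, 0, 0, 0, 0, 0, 0, 0, 0, 0, 0, 0, 0, 1, 2, 0, 1, 2, 0, 0]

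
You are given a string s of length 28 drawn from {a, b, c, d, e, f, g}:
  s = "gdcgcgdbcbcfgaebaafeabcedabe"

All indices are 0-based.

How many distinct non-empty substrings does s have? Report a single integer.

380

sorted suffixes:
  #0 SA[0]=16  'aafeabcedabe'
  #1 SA[1]=20  'abcedabe'
  #2 SA[2]=25  'abe'
  #3 SA[3]=13  'aebaafeabcedabe'
  #4 SA[4]=17  'afeabcedabe'
  #5 SA[5]=15  'baafeabcedabe'
  #6 SA[6]=7  'bcbcfgaebaafeabcedabe'
  #7 SA[7]=21  'bcedabe'
  #8 SA[8]=9  'bcfgaebaafeabcedabe'
  #9 SA[9]=26  'be'
  #10 SA[10]=8  'cbcfgaebaafeabcedabe'
  #11 SA[11]=22  'cedabe'
  #12 SA[12]=10  'cfgaebaafeabcedabe'
  #13 SA[13]=2  'cgcgdbcbcfgaebaafeabcedabe'
  #14 SA[14]=4  'cgdbcbcfgaebaafeabcedabe'
  #15 SA[15]=24  'dabe'
  #16 SA[16]=6  'dbcbcfgaebaafeabcedabe'
  #17 SA[17]=1  'dcgcgdbcbcfgaebaafeabcedabe'
  #18 SA[18]=27  'e'
  #19 SA[19]=19  'eabcedabe'
  #20 SA[20]=14  'ebaafeabcedabe'
  #21 SA[21]=23  'edabe'
  #22 SA[22]=18  'feabcedabe'
  #23 SA[23]=11  'fgaebaafeabcedabe'
  #24 SA[24]=12  'gaebaafeabcedabe'
  #25 SA[25]=3  'gcgdbcbcfgaebaafeabcedabe'
  #26 SA[26]=5  'gdbcbcfgaebaafeabcedabe'
  #27 SA[27]=0  'gdcgcgdbcbcfgaebaafeabcedabe'

SA = [16, 20, 25, 13, 17, 15, 7, 21, 9, 26, 8, 22, 10, 2, 4, 24, 6, 1, 27, 19, 14, 23, 18, 11, 12, 3, 5, 0]
rank  pair      lcp
   1  s[16:],s[20:]  1  'a'
   2  s[20:],s[25:]  2  'ab'
   3  s[25:],s[13:]  1  'a'
   4  s[13:],s[17:]  1  'a'
   5  s[17:],s[15:]  0  ''
   6  s[15:],s[7:]  1  'b'
   7  s[7:],s[21:]  2  'bc'
   8  s[21:],s[9:]  2  'bc'
   9  s[9:],s[26:]  1  'b'
  10  s[26:],s[8:]  0  ''
  11  s[8:],s[22:]  1  'c'
  12  s[22:],s[10:]  1  'c'
  13  s[10:],s[2:]  1  'c'
  14  s[2:],s[4:]  2  'cg'
  15  s[4:],s[24:]  0  ''
  16  s[24:],s[6:]  1  'd'
  17  s[6:],s[1:]  1  'd'
  18  s[1:],s[27:]  0  ''
  19  s[27:],s[19:]  1  'e'
  20  s[19:],s[14:]  1  'e'
  21  s[14:],s[23:]  1  'e'
  22  s[23:],s[18:]  0  ''
  23  s[18:],s[11:]  1  'f'
  24  s[11:],s[12:]  0  ''
  25  s[12:],s[3:]  1  'g'
  26  s[3:],s[5:]  1  'g'
  27  s[5:],s[0:]  2  'gd'

n(n+1)/2 = 28·29/2 = 406
Σ LCP = 0 + 1 + 2 + 1 + 1 + 0 + 1 + 2 + 2 + 1 + 0 + 1 + 1 + 1 + 2 + 0 + 1 + 1 + 0 + 1 + 1 + 1 + 0 + 1 + 0 + 1 + 1 + 2 = 26
distinct = 406 − 26 = 380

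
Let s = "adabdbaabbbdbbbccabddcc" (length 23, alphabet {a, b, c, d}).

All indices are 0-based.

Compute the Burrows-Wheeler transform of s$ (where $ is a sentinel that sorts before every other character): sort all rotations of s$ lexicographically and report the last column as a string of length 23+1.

rank  rotation                  last
    0  $adabdbaabbbdbbbccabddcc  c
    1  aabbbdbbbccabddcc$adabdb  b
    2  abbbdbbbccabddcc$adabdba  a
    3  abdbaabbbdbbbccabddcc$ad  d
    4  abddcc$adabdbaabbbdbbbcc  c
    5  adabdbaabbbdbbbccabddcc$  $
    6  baabbbdbbbccabddcc$adabd  d
    7  bbbccabddcc$adabdbaabbbd  d
    8  bbbdbbbccabddcc$adabdbaa  a
    9  bbccabddcc$adabdbaabbbdb  b
   10  bbdbbbccabddcc$adabdbaab  b
   11  bccabddcc$adabdbaabbbdbb  b
   12  bdbaabbbdbbbccabddcc$ada  a
   13  bdbbbccabddcc$adabdbaabb  b
   14  bddcc$adabdbaabbbdbbbcca  a
   15  c$adabdbaabbbdbbbccabddc  c
   16  cabddcc$adabdbaabbbdbbbc  c
   17  cc$adabdbaabbbdbbbccabdd  d
   18  ccabddcc$adabdbaabbbdbbb  b
   19  dabdbaabbbdbbbccabddcc$a  a
   20  dbaabbbdbbbccabddcc$adab  b
   21  dbbbccabddcc$adabdbaabbb  b
   22  dcc$adabdbaabbbdbbbccabd  d
   23  ddcc$adabdbaabbbdbbbccab  b

cbadc$ddabbbabaccdbabbdb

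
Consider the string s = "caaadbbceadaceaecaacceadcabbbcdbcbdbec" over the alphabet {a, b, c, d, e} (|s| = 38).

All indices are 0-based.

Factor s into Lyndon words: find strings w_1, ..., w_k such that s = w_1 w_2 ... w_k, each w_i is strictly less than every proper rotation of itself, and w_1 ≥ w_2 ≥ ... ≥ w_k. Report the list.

emit factor 1: 'c' (i=0, period=1)
emit factor 2: 'aaadbbceadaceaecaacceadcabbbcdbcbdbec' (i=1, period=37)

["c", "aaadbbceadaceaecaacceadcabbbcdbcbdbec"]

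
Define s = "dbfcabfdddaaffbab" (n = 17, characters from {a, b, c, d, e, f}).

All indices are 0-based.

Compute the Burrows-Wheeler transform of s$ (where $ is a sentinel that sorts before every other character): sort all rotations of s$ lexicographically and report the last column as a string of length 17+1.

bdbcaafdafd$dffbba

rank  rotation            last
    0  $dbfcabfdddaaffbab  b
    1  aaffbab$dbfcabfddd  d
    2  ab$dbfcabfdddaaffb  b
    3  abfdddaaffbab$dbfc  c
    4  affbab$dbfcabfddda  a
    5  b$dbfcabfdddaaffba  a
    6  bab$dbfcabfdddaaff  f
    7  bfcabfdddaaffbab$d  d
    8  bfdddaaffbab$dbfca  a
    9  cabfdddaaffbab$dbf  f
   10  daaffbab$dbfcabfdd  d
   11  dbfcabfdddaaffbab$  $
   12  ddaaffbab$dbfcabfd  d
   13  dddaaffbab$dbfcabf  f
   14  fbab$dbfcabfdddaaf  f
   15  fcabfdddaaffbab$db  b
   16  fdddaaffbab$dbfcab  b
   17  ffbab$dbfcabfdddaa  a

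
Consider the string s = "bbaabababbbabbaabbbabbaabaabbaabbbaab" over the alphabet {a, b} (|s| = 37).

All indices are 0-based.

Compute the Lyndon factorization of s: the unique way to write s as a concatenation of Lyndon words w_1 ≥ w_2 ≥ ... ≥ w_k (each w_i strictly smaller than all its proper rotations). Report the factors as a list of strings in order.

["b", "b", "aabababbbabbaabbbabb", "aabaabbaabbb", "aab"]

emit factor 1: 'b' (i=0, period=1)
emit factor 2: 'b' (i=1, period=1)
emit factor 3: 'aabababbbabbaabbbabb' (i=2, period=20)
emit factor 4: 'aabaabbaabbb' (i=22, period=12)
emit factor 5: 'aab' (i=34, period=3)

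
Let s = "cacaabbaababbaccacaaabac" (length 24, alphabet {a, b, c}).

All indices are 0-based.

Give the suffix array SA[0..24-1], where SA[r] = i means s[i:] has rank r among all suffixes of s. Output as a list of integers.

rank | idx | suffix
   0 |  18 | aaabac
   1 |   7 | aababbaccacaaabac
   2 |  19 | aabac
   3 |   3 | aabbaababbaccacaaabac
   4 |   8 | ababbaccacaaabac
   5 |  20 | abac
   6 |   4 | abbaababbaccacaaabac
   7 |  10 | abbaccacaaabac
   8 |  22 | ac
   9 |  16 | acaaabac
  10 |   1 | acaabbaababbaccacaaabac
  11 |  13 | accacaaabac
  12 |   6 | baababbaccacaaabac
  13 |   9 | babbaccacaaabac
  14 |  21 | bac
  15 |  12 | baccacaaabac
  16 |   5 | bbaababbaccacaaabac
  17 |  11 | bbaccacaaabac
  18 |  23 | c
  19 |  17 | caaabac
  20 |   2 | caabbaababbaccacaaabac
  21 |  15 | cacaaabac
  22 |   0 | cacaabbaababbaccacaaabac
  23 |  14 | ccacaaabac

[18, 7, 19, 3, 8, 20, 4, 10, 22, 16, 1, 13, 6, 9, 21, 12, 5, 11, 23, 17, 2, 15, 0, 14]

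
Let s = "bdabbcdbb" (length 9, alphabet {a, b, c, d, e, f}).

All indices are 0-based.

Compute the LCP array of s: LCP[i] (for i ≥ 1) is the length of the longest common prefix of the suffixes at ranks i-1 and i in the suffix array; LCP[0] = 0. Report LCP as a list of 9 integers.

[0, 0, 1, 2, 1, 1, 0, 0, 1]

rank→(start, suffix):
  0 → (2, 'abbcdbb')
  1 → (8, 'b')
  2 → (7, 'bb')
  3 → (3, 'bbcdbb')
  4 → (4, 'bcdbb')
  5 → (0, 'bdabbcdbb')
  6 → (5, 'cdbb')
  7 → (1, 'dabbcdbb')
  8 → (6, 'dbb')

SA = [2, 8, 7, 3, 4, 0, 5, 1, 6]
[i] adj suffixes → lcp
  [1] 2/8 → 0 ('')
  [2] 8/7 → 1 ('b')
  [3] 7/3 → 2 ('bb')
  [4] 3/4 → 1 ('b')
  [5] 4/0 → 1 ('b')
  [6] 0/5 → 0 ('')
  [7] 5/1 → 0 ('')
  [8] 1/6 → 1 ('d')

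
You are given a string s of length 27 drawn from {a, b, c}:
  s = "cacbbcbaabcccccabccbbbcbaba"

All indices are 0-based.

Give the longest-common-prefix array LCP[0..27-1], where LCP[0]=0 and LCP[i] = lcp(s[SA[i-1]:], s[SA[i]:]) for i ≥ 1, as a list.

[0, 1, 1, 2, 4, 1, 0, 2, 2, 1, 2, 5, 1, 4, 2, 3, 0, 2, 1, 3, 2, 3, 1, 2, 2, 3, 4]

sorted suffixes:
  #0 SA[0]=26  'a'
  #1 SA[1]=7  'aabcccccabccbbbcbaba'
  #2 SA[2]=24  'aba'
  #3 SA[3]=15  'abccbbbcbaba'
  #4 SA[4]=8  'abcccccabccbbbcbaba'
  #5 SA[5]=1  'acbbcbaabcccccabccbbbcbaba'
  #6 SA[6]=25  'ba'
  #7 SA[7]=6  'baabcccccabccbbbcbaba'
  #8 SA[8]=23  'baba'
  #9 SA[9]=19  'bbbcbaba'
  #10 SA[10]=3  'bbcbaabcccccabccbbbcbaba'
  #11 SA[11]=20  'bbcbaba'
  #12 SA[12]=4  'bcbaabcccccabccbbbcbaba'
  #13 SA[13]=21  'bcbaba'
  #14 SA[14]=16  'bccbbbcbaba'
  #15 SA[15]=9  'bcccccabccbbbcbaba'
  #16 SA[16]=14  'cabccbbbcbaba'
  #17 SA[17]=0  'cacbbcbaabcccccabccbbbcbaba'
  #18 SA[18]=5  'cbaabcccccabccbbbcbaba'
  #19 SA[19]=22  'cbaba'
  #20 SA[20]=18  'cbbbcbaba'
  #21 SA[21]=2  'cbbcbaabcccccabccbbbcbaba'
  #22 SA[22]=13  'ccabccbbbcbaba'
  #23 SA[23]=17  'ccbbbcbaba'
  #24 SA[24]=12  'cccabccbbbcbaba'
  #25 SA[25]=11  'ccccabccbbbcbaba'
  #26 SA[26]=10  'cccccabccbbbcbaba'

SA = [26, 7, 24, 15, 8, 1, 25, 6, 23, 19, 3, 20, 4, 21, 16, 9, 14, 0, 5, 22, 18, 2, 13, 17, 12, 11, 10]
[i] adj suffixes → lcp
  [1] 26/7 → 1 ('a')
  [2] 7/24 → 1 ('a')
  [3] 24/15 → 2 ('ab')
  [4] 15/8 → 4 ('abcc')
  [5] 8/1 → 1 ('a')
  [6] 1/25 → 0 ('')
  [7] 25/6 → 2 ('ba')
  [8] 6/23 → 2 ('ba')
  [9] 23/19 → 1 ('b')
  [10] 19/3 → 2 ('bb')
  [11] 3/20 → 5 ('bbcba')
  [12] 20/4 → 1 ('b')
  [13] 4/21 → 4 ('bcba')
  [14] 21/16 → 2 ('bc')
  [15] 16/9 → 3 ('bcc')
  [16] 9/14 → 0 ('')
  [17] 14/0 → 2 ('ca')
  [18] 0/5 → 1 ('c')
  [19] 5/22 → 3 ('cba')
  [20] 22/18 → 2 ('cb')
  [21] 18/2 → 3 ('cbb')
  [22] 2/13 → 1 ('c')
  [23] 13/17 → 2 ('cc')
  [24] 17/12 → 2 ('cc')
  [25] 12/11 → 3 ('ccc')
  [26] 11/10 → 4 ('cccc')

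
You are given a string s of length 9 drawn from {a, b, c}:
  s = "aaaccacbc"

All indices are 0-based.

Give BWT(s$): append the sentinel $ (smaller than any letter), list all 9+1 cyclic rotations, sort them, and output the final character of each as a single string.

c$acacbcaa

rank  rotation    last
    0  $aaaccacbc  c
    1  aaaccacbc$  $
    2  aaccacbc$a  a
    3  acbc$aaacc  c
    4  accacbc$aa  a
    5  bc$aaaccac  c
    6  c$aaaccacb  b
    7  cacbc$aaac  c
    8  cbc$aaacca  a
    9  ccacbc$aaa  a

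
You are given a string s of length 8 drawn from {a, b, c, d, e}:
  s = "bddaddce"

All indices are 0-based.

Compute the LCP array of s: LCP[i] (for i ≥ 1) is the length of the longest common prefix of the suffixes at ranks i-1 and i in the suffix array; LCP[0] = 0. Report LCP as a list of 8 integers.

rank | idx | suffix
   0 |   3 | addce
   1 |   0 | bddaddce
   2 |   6 | ce
   3 |   2 | daddce
   4 |   5 | dce
   5 |   1 | ddaddce
   6 |   4 | ddce
   7 |   7 | e

SA = [3, 0, 6, 2, 5, 1, 4, 7]
[i] adj suffixes → lcp
  [1] 3/0 → 0 ('')
  [2] 0/6 → 0 ('')
  [3] 6/2 → 0 ('')
  [4] 2/5 → 1 ('d')
  [5] 5/1 → 1 ('d')
  [6] 1/4 → 2 ('dd')
  [7] 4/7 → 0 ('')

[0, 0, 0, 0, 1, 1, 2, 0]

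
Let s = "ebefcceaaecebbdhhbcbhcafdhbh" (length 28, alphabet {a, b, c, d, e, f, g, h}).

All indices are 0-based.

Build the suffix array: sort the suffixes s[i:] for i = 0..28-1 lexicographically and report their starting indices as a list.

[7, 8, 22, 12, 17, 13, 1, 26, 19, 21, 18, 4, 5, 10, 24, 14, 6, 11, 0, 9, 2, 3, 23, 27, 16, 25, 20, 15]

rank | idx | suffix
   0 |   7 | aaecebbdhhbcbhcafdhbh
   1 |   8 | aecebbdhhbcbhcafdhbh
   2 |  22 | afdhbh
   3 |  12 | bbdhhbcbhcafdhbh
   4 |  17 | bcbhcafdhbh
   5 |  13 | bdhhbcbhcafdhbh
   6 |   1 | befcceaaecebbdhhbcbhcafdhbh
   7 |  26 | bh
   8 |  19 | bhcafdhbh
   9 |  21 | cafdhbh
  10 |  18 | cbhcafdhbh
  11 |   4 | cceaaecebbdhhbcbhcafdhbh
  12 |   5 | ceaaecebbdhhbcbhcafdhbh
  13 |  10 | cebbdhhbcbhcafdhbh
  14 |  24 | dhbh
  15 |  14 | dhhbcbhcafdhbh
  16 |   6 | eaaecebbdhhbcbhcafdhbh
  17 |  11 | ebbdhhbcbhcafdhbh
  18 |   0 | ebefcceaaecebbdhhbcbhcafdhbh
  19 |   9 | ecebbdhhbcbhcafdhbh
  20 |   2 | efcceaaecebbdhhbcbhcafdhbh
  21 |   3 | fcceaaecebbdhhbcbhcafdhbh
  22 |  23 | fdhbh
  23 |  27 | h
  24 |  16 | hbcbhcafdhbh
  25 |  25 | hbh
  26 |  20 | hcafdhbh
  27 |  15 | hhbcbhcafdhbh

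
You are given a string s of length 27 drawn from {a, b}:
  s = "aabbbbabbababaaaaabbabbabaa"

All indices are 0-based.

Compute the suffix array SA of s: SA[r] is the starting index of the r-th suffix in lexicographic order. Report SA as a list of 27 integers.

[26, 25, 13, 14, 15, 16, 0, 23, 11, 9, 20, 6, 17, 1, 24, 12, 22, 10, 8, 19, 5, 21, 7, 18, 4, 3, 2]

rank | idx | suffix
   0 |  26 | a
   1 |  25 | aa
   2 |  13 | aaaaabbabbabaa
   3 |  14 | aaaabbabbabaa
   4 |  15 | aaabbabbabaa
   5 |  16 | aabbabbabaa
   6 |   0 | aabbbbabbababaaaaabbabbabaa
   7 |  23 | abaa
   8 |  11 | abaaaaabbabbabaa
   9 |   9 | ababaaaaabbabbabaa
  10 |  20 | abbabaa
  11 |   6 | abbababaaaaabbabbabaa
  12 |  17 | abbabbabaa
  13 |   1 | abbbbabbababaaaaabbabbabaa
  14 |  24 | baa
  15 |  12 | baaaaabbabbabaa
  16 |  22 | babaa
  17 |  10 | babaaaaabbabbabaa
  18 |   8 | bababaaaaabbabbabaa
  19 |  19 | babbabaa
  20 |   5 | babbababaaaaabbabbabaa
  21 |  21 | bbabaa
  22 |   7 | bbababaaaaabbabbabaa
  23 |  18 | bbabbabaa
  24 |   4 | bbabbababaaaaabbabbabaa
  25 |   3 | bbbabbababaaaaabbabbabaa
  26 |   2 | bbbbabbababaaaaabbabbabaa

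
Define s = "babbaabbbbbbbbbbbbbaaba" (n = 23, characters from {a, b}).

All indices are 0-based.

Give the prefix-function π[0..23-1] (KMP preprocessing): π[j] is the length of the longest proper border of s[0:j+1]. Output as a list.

π[0] = 0
j=1 s[j]='a': π[1]=0 (border '')
j=2 s[j]='b': π[2]=1 (border 'b')
j=3 s[j]='b': k: 1→0; π[3]=1 (border 'b')
j=4 s[j]='a': π[4]=2 (border 'ba')
j=5 s[j]='a': k: 2→0; π[5]=0 (border '')
j=6 s[j]='b': π[6]=1 (border 'b')
j=7 s[j]='b': k: 1→0; π[7]=1 (border 'b')
j=8 s[j]='b': k: 1→0; π[8]=1 (border 'b')
j=9 s[j]='b': k: 1→0; π[9]=1 (border 'b')
j=10 s[j]='b': k: 1→0; π[10]=1 (border 'b')
j=11 s[j]='b': k: 1→0; π[11]=1 (border 'b')
j=12 s[j]='b': k: 1→0; π[12]=1 (border 'b')
j=13 s[j]='b': k: 1→0; π[13]=1 (border 'b')
j=14 s[j]='b': k: 1→0; π[14]=1 (border 'b')
j=15 s[j]='b': k: 1→0; π[15]=1 (border 'b')
j=16 s[j]='b': k: 1→0; π[16]=1 (border 'b')
j=17 s[j]='b': k: 1→0; π[17]=1 (border 'b')
j=18 s[j]='b': k: 1→0; π[18]=1 (border 'b')
j=19 s[j]='a': π[19]=2 (border 'ba')
j=20 s[j]='a': k: 2→0; π[20]=0 (border '')
j=21 s[j]='b': π[21]=1 (border 'b')
j=22 s[j]='a': π[22]=2 (border 'ba')

[0, 0, 1, 1, 2, 0, 1, 1, 1, 1, 1, 1, 1, 1, 1, 1, 1, 1, 1, 2, 0, 1, 2]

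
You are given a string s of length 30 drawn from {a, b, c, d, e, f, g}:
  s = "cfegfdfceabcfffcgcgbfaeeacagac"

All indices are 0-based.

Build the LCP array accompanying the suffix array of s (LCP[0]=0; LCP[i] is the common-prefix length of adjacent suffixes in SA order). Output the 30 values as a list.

sorted suffixes:
  #0 SA[0]=9  'abcfffcgcgbfaeeacagac'
  #1 SA[1]=28  'ac'
  #2 SA[2]=24  'acagac'
  #3 SA[3]=21  'aeeacagac'
  #4 SA[4]=26  'agac'
  #5 SA[5]=10  'bcfffcgcgbfaeeacagac'
  #6 SA[6]=19  'bfaeeacagac'
  #7 SA[7]=29  'c'
  #8 SA[8]=25  'cagac'
  #9 SA[9]=7  'ceabcfffcgcgbfaeeacagac'
  #10 SA[10]=0  'cfegfdfceabcfffcgcgbfaeeacagac'
  #11 SA[11]=11  'cfffcgcgbfaeeacagac'
  #12 SA[12]=17  'cgbfaeeacagac'
  #13 SA[13]=15  'cgcgbfaeeacagac'
  #14 SA[14]=5  'dfceabcfffcgcgbfaeeacagac'
  #15 SA[15]=8  'eabcfffcgcgbfaeeacagac'
  #16 SA[16]=23  'eacagac'
  #17 SA[17]=22  'eeacagac'
  #18 SA[18]=2  'egfdfceabcfffcgcgbfaeeacagac'
  #19 SA[19]=20  'faeeacagac'
  #20 SA[20]=6  'fceabcfffcgcgbfaeeacagac'
  #21 SA[21]=14  'fcgcgbfaeeacagac'
  #22 SA[22]=4  'fdfceabcfffcgcgbfaeeacagac'
  #23 SA[23]=1  'fegfdfceabcfffcgcgbfaeeacagac'
  #24 SA[24]=13  'ffcgcgbfaeeacagac'
  #25 SA[25]=12  'fffcgcgbfaeeacagac'
  #26 SA[26]=27  'gac'
  #27 SA[27]=18  'gbfaeeacagac'
  #28 SA[28]=16  'gcgbfaeeacagac'
  #29 SA[29]=3  'gfdfceabcfffcgcgbfaeeacagac'

SA = [9, 28, 24, 21, 26, 10, 19, 29, 25, 7, 0, 11, 17, 15, 5, 8, 23, 22, 2, 20, 6, 14, 4, 1, 13, 12, 27, 18, 16, 3]
i: (SA[i-1],SA[i]) lcp shared
  1: (9,28) 1 'a'
  2: (28,24) 2 'ac'
  3: (24,21) 1 'a'
  4: (21,26) 1 'a'
  5: (26,10) 0 ''
  6: (10,19) 1 'b'
  7: (19,29) 0 ''
  8: (29,25) 1 'c'
  9: (25,7) 1 'c'
  10: (7,0) 1 'c'
  11: (0,11) 2 'cf'
  12: (11,17) 1 'c'
  13: (17,15) 2 'cg'
  14: (15,5) 0 ''
  15: (5,8) 0 ''
  16: (8,23) 2 'ea'
  17: (23,22) 1 'e'
  18: (22,2) 1 'e'
  19: (2,20) 0 ''
  20: (20,6) 1 'f'
  21: (6,14) 2 'fc'
  22: (14,4) 1 'f'
  23: (4,1) 1 'f'
  24: (1,13) 1 'f'
  25: (13,12) 2 'ff'
  26: (12,27) 0 ''
  27: (27,18) 1 'g'
  28: (18,16) 1 'g'
  29: (16,3) 1 'g'

[0, 1, 2, 1, 1, 0, 1, 0, 1, 1, 1, 2, 1, 2, 0, 0, 2, 1, 1, 0, 1, 2, 1, 1, 1, 2, 0, 1, 1, 1]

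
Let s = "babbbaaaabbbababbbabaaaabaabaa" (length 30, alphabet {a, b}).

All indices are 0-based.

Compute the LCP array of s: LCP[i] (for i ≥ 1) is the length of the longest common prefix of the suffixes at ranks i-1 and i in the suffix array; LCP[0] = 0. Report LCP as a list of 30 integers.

rank→(start, suffix):
  0 → (29, 'a')
  1 → (28, 'aa')
  2 → (20, 'aaaabaabaa')
  3 → (5, 'aaaabbbababbbabaaaabaabaa')
  4 → (21, 'aaabaabaa')
  5 → (6, 'aaabbbababbbabaaaabaabaa')
  6 → (25, 'aabaa')
  7 → (22, 'aabaabaa')
  8 → (7, 'aabbbababbbabaaaabaabaa')
  9 → (26, 'abaa')
  10 → (18, 'abaaaabaabaa')
  11 → (23, 'abaabaa')
  12 → (12, 'ababbbabaaaabaabaa')
  13 → (1, 'abbbaaaabbbababbbabaaaabaabaa')
  14 → (14, 'abbbabaaaabaabaa')
  15 → (8, 'abbbababbbabaaaabaabaa')
  16 → (27, 'baa')
  17 → (19, 'baaaabaabaa')
  18 → (4, 'baaaabbbababbbabaaaabaabaa')
  19 → (24, 'baabaa')
  20 → (17, 'babaaaabaabaa')
  21 → (11, 'bababbbabaaaabaabaa')
  22 → (0, 'babbbaaaabbbababbbabaaaabaabaa')
  23 → (13, 'babbbabaaaabaabaa')
  24 → (3, 'bbaaaabbbababbbabaaaabaabaa')
  25 → (16, 'bbabaaaabaabaa')
  26 → (10, 'bbababbbabaaaabaabaa')
  27 → (2, 'bbbaaaabbbababbbabaaaabaabaa')
  28 → (15, 'bbbabaaaabaabaa')
  29 → (9, 'bbbababbbabaaaabaabaa')

SA = [29, 28, 20, 5, 21, 6, 25, 22, 7, 26, 18, 23, 12, 1, 14, 8, 27, 19, 4, 24, 17, 11, 0, 13, 3, 16, 10, 2, 15, 9]
[i] adj suffixes → lcp
  [1] 29/28 → 1 ('a')
  [2] 28/20 → 2 ('aa')
  [3] 20/5 → 5 ('aaaab')
  [4] 5/21 → 3 ('aaa')
  [5] 21/6 → 4 ('aaab')
  [6] 6/25 → 2 ('aa')
  [7] 25/22 → 5 ('aabaa')
  [8] 22/7 → 3 ('aab')
  [9] 7/26 → 1 ('a')
  [10] 26/18 → 4 ('abaa')
  [11] 18/23 → 4 ('abaa')
  [12] 23/12 → 3 ('aba')
  [13] 12/1 → 2 ('ab')
  [14] 1/14 → 5 ('abbba')
  [15] 14/8 → 7 ('abbbaba')
  [16] 8/27 → 0 ('')
  [17] 27/19 → 3 ('baa')
  [18] 19/4 → 6 ('baaaab')
  [19] 4/24 → 3 ('baa')
  [20] 24/17 → 2 ('ba')
  [21] 17/11 → 4 ('baba')
  [22] 11/0 → 3 ('bab')
  [23] 0/13 → 6 ('babbba')
  [24] 13/3 → 1 ('b')
  [25] 3/16 → 3 ('bba')
  [26] 16/10 → 5 ('bbaba')
  [27] 10/2 → 2 ('bb')
  [28] 2/15 → 4 ('bbba')
  [29] 15/9 → 6 ('bbbaba')

[0, 1, 2, 5, 3, 4, 2, 5, 3, 1, 4, 4, 3, 2, 5, 7, 0, 3, 6, 3, 2, 4, 3, 6, 1, 3, 5, 2, 4, 6]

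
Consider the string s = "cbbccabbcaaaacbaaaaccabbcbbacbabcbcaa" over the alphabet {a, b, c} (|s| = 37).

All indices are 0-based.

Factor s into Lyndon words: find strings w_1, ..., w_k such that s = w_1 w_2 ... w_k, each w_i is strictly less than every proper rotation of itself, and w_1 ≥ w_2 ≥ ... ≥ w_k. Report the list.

emit factor 1: 'c' (i=0, period=1)
emit factor 2: 'bbcc' (i=1, period=4)
emit factor 3: 'abbc' (i=5, period=4)
emit factor 4: 'aaaacbaaaaccabbcbbacbabcbc' (i=9, period=26)
emit factor 5: 'a' (i=35, period=1)
emit factor 6: 'a' (i=36, period=1)

["c", "bbcc", "abbc", "aaaacbaaaaccabbcbbacbabcbc", "a", "a"]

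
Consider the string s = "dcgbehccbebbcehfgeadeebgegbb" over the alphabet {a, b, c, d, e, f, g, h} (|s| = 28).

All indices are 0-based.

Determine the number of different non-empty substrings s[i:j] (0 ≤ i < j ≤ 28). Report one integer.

380

rank | idx | suffix
   0 |  18 | adeebgegbb
   1 |  27 | b
   2 |  26 | bb
   3 |  10 | bbcehfgeadeebgegbb
   4 |  11 | bcehfgeadeebgegbb
   5 |   8 | bebbcehfgeadeebgegbb
   6 |   3 | behccbebbcehfgeadeebgegbb
   7 |  22 | bgegbb
   8 |   7 | cbebbcehfgeadeebgegbb
   9 |   6 | ccbebbcehfgeadeebgegbb
  10 |  12 | cehfgeadeebgegbb
  11 |   1 | cgbehccbebbcehfgeadeebgegbb
  12 |   0 | dcgbehccbebbcehfgeadeebgegbb
  13 |  19 | deebgegbb
  14 |  17 | eadeebgegbb
  15 |   9 | ebbcehfgeadeebgegbb
  16 |  21 | ebgegbb
  17 |  20 | eebgegbb
  18 |  24 | egbb
  19 |   4 | ehccbebbcehfgeadeebgegbb
  20 |  13 | ehfgeadeebgegbb
  21 |  15 | fgeadeebgegbb
  22 |  25 | gbb
  23 |   2 | gbehccbebbcehfgeadeebgegbb
  24 |  16 | geadeebgegbb
  25 |  23 | gegbb
  26 |   5 | hccbebbcehfgeadeebgegbb
  27 |  14 | hfgeadeebgegbb

SA = [18, 27, 26, 10, 11, 8, 3, 22, 7, 6, 12, 1, 0, 19, 17, 9, 21, 20, 24, 4, 13, 15, 25, 2, 16, 23, 5, 14]
[i] adj suffixes → lcp
  [1] 18/27 → 0 ('')
  [2] 27/26 → 1 ('b')
  [3] 26/10 → 2 ('bb')
  [4] 10/11 → 1 ('b')
  [5] 11/8 → 1 ('b')
  [6] 8/3 → 2 ('be')
  [7] 3/22 → 1 ('b')
  [8] 22/7 → 0 ('')
  [9] 7/6 → 1 ('c')
  [10] 6/12 → 1 ('c')
  [11] 12/1 → 1 ('c')
  [12] 1/0 → 0 ('')
  [13] 0/19 → 1 ('d')
  [14] 19/17 → 0 ('')
  [15] 17/9 → 1 ('e')
  [16] 9/21 → 2 ('eb')
  [17] 21/20 → 1 ('e')
  [18] 20/24 → 1 ('e')
  [19] 24/4 → 1 ('e')
  [20] 4/13 → 2 ('eh')
  [21] 13/15 → 0 ('')
  [22] 15/25 → 0 ('')
  [23] 25/2 → 2 ('gb')
  [24] 2/16 → 1 ('g')
  [25] 16/23 → 2 ('ge')
  [26] 23/5 → 0 ('')
  [27] 5/14 → 1 ('h')

n(n+1)/2 = 28·29/2 = 406
Σ LCP = 0 + 0 + 1 + 2 + 1 + 1 + 2 + 1 + 0 + 1 + 1 + 1 + 0 + 1 + 0 + 1 + 2 + 1 + 1 + 1 + 2 + 0 + 0 + 2 + 1 + 2 + 0 + 1 = 26
distinct = 406 − 26 = 380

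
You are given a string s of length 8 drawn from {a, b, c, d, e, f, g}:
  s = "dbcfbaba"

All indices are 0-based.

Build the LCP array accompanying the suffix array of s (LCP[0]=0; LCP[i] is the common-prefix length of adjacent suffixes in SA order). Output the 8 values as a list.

[0, 1, 0, 2, 1, 0, 0, 0]

rank→(start, suffix):
  0 → (7, 'a')
  1 → (5, 'aba')
  2 → (6, 'ba')
  3 → (4, 'baba')
  4 → (1, 'bcfbaba')
  5 → (2, 'cfbaba')
  6 → (0, 'dbcfbaba')
  7 → (3, 'fbaba')

SA = [7, 5, 6, 4, 1, 2, 0, 3]
[i] adj suffixes → lcp
  [1] 7/5 → 1 ('a')
  [2] 5/6 → 0 ('')
  [3] 6/4 → 2 ('ba')
  [4] 4/1 → 1 ('b')
  [5] 1/2 → 0 ('')
  [6] 2/0 → 0 ('')
  [7] 0/3 → 0 ('')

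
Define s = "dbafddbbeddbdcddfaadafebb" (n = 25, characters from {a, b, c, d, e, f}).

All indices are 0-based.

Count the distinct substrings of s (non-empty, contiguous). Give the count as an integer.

299

sorted suffixes:
  #0 SA[0]=17  'aadafebb'
  #1 SA[1]=18  'adafebb'
  #2 SA[2]=2  'afddbbeddbdcddfaadafebb'
  #3 SA[3]=20  'afebb'
  #4 SA[4]=24  'b'
  #5 SA[5]=1  'bafddbbeddbdcddfaadafebb'
  #6 SA[6]=23  'bb'
  #7 SA[7]=6  'bbeddbdcddfaadafebb'
  #8 SA[8]=11  'bdcddfaadafebb'
  #9 SA[9]=7  'beddbdcddfaadafebb'
  #10 SA[10]=13  'cddfaadafebb'
  #11 SA[11]=19  'dafebb'
  #12 SA[12]=0  'dbafddbbeddbdcddfaadafebb'
  #13 SA[13]=5  'dbbeddbdcddfaadafebb'
  #14 SA[14]=10  'dbdcddfaadafebb'
  #15 SA[15]=12  'dcddfaadafebb'
  #16 SA[16]=4  'ddbbeddbdcddfaadafebb'
  #17 SA[17]=9  'ddbdcddfaadafebb'
  #18 SA[18]=14  'ddfaadafebb'
  #19 SA[19]=15  'dfaadafebb'
  #20 SA[20]=22  'ebb'
  #21 SA[21]=8  'eddbdcddfaadafebb'
  #22 SA[22]=16  'faadafebb'
  #23 SA[23]=3  'fddbbeddbdcddfaadafebb'
  #24 SA[24]=21  'febb'

SA = [17, 18, 2, 20, 24, 1, 23, 6, 11, 7, 13, 19, 0, 5, 10, 12, 4, 9, 14, 15, 22, 8, 16, 3, 21]
i: (SA[i-1],SA[i]) lcp shared
  1: (17,18) 1 'a'
  2: (18,2) 1 'a'
  3: (2,20) 2 'af'
  4: (20,24) 0 ''
  5: (24,1) 1 'b'
  6: (1,23) 1 'b'
  7: (23,6) 2 'bb'
  8: (6,11) 1 'b'
  9: (11,7) 1 'b'
  10: (7,13) 0 ''
  11: (13,19) 0 ''
  12: (19,0) 1 'd'
  13: (0,5) 2 'db'
  14: (5,10) 2 'db'
  15: (10,12) 1 'd'
  16: (12,4) 1 'd'
  17: (4,9) 3 'ddb'
  18: (9,14) 2 'dd'
  19: (14,15) 1 'd'
  20: (15,22) 0 ''
  21: (22,8) 1 'e'
  22: (8,16) 0 ''
  23: (16,3) 1 'f'
  24: (3,21) 1 'f'

n(n+1)/2 = 25·26/2 = 325
Σ LCP = 0 + 1 + 1 + 2 + 0 + 1 + 1 + 2 + 1 + 1 + 0 + 0 + 1 + 2 + 2 + 1 + 1 + 3 + 2 + 1 + 0 + 1 + 0 + 1 + 1 = 26
distinct = 325 − 26 = 299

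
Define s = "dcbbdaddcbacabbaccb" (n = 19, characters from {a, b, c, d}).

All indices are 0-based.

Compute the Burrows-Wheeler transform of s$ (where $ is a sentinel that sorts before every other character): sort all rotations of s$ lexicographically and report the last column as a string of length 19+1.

bcbbdccbacbacddabd$a

rank  rotation              last
    0  $dcbbdaddcbacabbaccb  b
    1  abbaccb$dcbbdaddcbac  c
    2  acabbaccb$dcbbdaddcb  b
    3  accb$dcbbdaddcbacabb  b
    4  addcbacabbaccb$dcbbd  d
    5  b$dcbbdaddcbacabbacc  c
    6  bacabbaccb$dcbbdaddc  c
    7  baccb$dcbbdaddcbacab  b
    8  bbaccb$dcbbdaddcbaca  a
    9  bbdaddcbacabbaccb$dc  c
   10  bdaddcbacabbaccb$dcb  b
   11  cabbaccb$dcbbdaddcba  a
   12  cb$dcbbdaddcbacabbac  c
   13  cbacabbaccb$dcbbdadd  d
   14  cbbdaddcbacabbaccb$d  d
   15  ccb$dcbbdaddcbacabba  a
   16  daddcbacabbaccb$dcbb  b
   17  dcbacabbaccb$dcbbdad  d
   18  dcbbdaddcbacabbaccb$  $
   19  ddcbacabbaccb$dcbbda  a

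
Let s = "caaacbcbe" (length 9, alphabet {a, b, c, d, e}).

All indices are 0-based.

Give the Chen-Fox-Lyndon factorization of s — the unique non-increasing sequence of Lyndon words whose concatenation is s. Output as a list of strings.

["c", "aaacbcbe"]

emit factor 1: 'c' (i=0, period=1)
emit factor 2: 'aaacbcbe' (i=1, period=8)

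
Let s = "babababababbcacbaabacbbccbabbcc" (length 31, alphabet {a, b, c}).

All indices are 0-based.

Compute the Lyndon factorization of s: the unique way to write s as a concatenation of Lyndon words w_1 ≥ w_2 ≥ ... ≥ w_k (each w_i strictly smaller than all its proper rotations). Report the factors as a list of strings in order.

["b", "abababababbcacb", "aabacbbccbabbcc"]

emit factor 1: 'b' (i=0, period=1)
emit factor 2: 'abababababbcacb' (i=1, period=15)
emit factor 3: 'aabacbbccbabbcc' (i=16, period=15)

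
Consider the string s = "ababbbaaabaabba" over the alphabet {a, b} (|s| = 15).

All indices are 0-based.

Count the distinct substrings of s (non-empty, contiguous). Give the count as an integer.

92

sorted suffixes:
  #0 SA[0]=14  'a'
  #1 SA[1]=6  'aaabaabba'
  #2 SA[2]=7  'aabaabba'
  #3 SA[3]=10  'aabba'
  #4 SA[4]=8  'abaabba'
  #5 SA[5]=0  'ababbbaaabaabba'
  #6 SA[6]=11  'abba'
  #7 SA[7]=2  'abbbaaabaabba'
  #8 SA[8]=13  'ba'
  #9 SA[9]=5  'baaabaabba'
  #10 SA[10]=9  'baabba'
  #11 SA[11]=1  'babbbaaabaabba'
  #12 SA[12]=12  'bba'
  #13 SA[13]=4  'bbaaabaabba'
  #14 SA[14]=3  'bbbaaabaabba'

SA = [14, 6, 7, 10, 8, 0, 11, 2, 13, 5, 9, 1, 12, 4, 3]
rank  pair      lcp
   1  s[14:],s[6:]  1  'a'
   2  s[6:],s[7:]  2  'aa'
   3  s[7:],s[10:]  3  'aab'
   4  s[10:],s[8:]  1  'a'
   5  s[8:],s[0:]  3  'aba'
   6  s[0:],s[11:]  2  'ab'
   7  s[11:],s[2:]  3  'abb'
   8  s[2:],s[13:]  0  ''
   9  s[13:],s[5:]  2  'ba'
  10  s[5:],s[9:]  3  'baa'
  11  s[9:],s[1:]  2  'ba'
  12  s[1:],s[12:]  1  'b'
  13  s[12:],s[4:]  3  'bba'
  14  s[4:],s[3:]  2  'bb'

n(n+1)/2 = 15·16/2 = 120
Σ LCP = 0 + 1 + 2 + 3 + 1 + 3 + 2 + 3 + 0 + 2 + 3 + 2 + 1 + 3 + 2 = 28
distinct = 120 − 28 = 92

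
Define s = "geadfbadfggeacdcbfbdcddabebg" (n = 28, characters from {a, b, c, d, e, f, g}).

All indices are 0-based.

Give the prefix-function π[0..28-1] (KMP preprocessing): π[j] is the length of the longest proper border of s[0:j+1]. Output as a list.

π[0] = 0
j=1 s[j]='e': π[1]=0 (border '')
j=2 s[j]='a': π[2]=0 (border '')
j=3 s[j]='d': π[3]=0 (border '')
j=4 s[j]='f': π[4]=0 (border '')
j=5 s[j]='b': π[5]=0 (border '')
j=6 s[j]='a': π[6]=0 (border '')
j=7 s[j]='d': π[7]=0 (border '')
j=8 s[j]='f': π[8]=0 (border '')
j=9 s[j]='g': π[9]=1 (border 'g')
j=10 s[j]='g': k: 1→0; π[10]=1 (border 'g')
j=11 s[j]='e': π[11]=2 (border 'ge')
j=12 s[j]='a': π[12]=3 (border 'gea')
j=13 s[j]='c': k: 3→0; π[13]=0 (border '')
j=14 s[j]='d': π[14]=0 (border '')
j=15 s[j]='c': π[15]=0 (border '')
j=16 s[j]='b': π[16]=0 (border '')
j=17 s[j]='f': π[17]=0 (border '')
j=18 s[j]='b': π[18]=0 (border '')
j=19 s[j]='d': π[19]=0 (border '')
j=20 s[j]='c': π[20]=0 (border '')
j=21 s[j]='d': π[21]=0 (border '')
j=22 s[j]='d': π[22]=0 (border '')
j=23 s[j]='a': π[23]=0 (border '')
j=24 s[j]='b': π[24]=0 (border '')
j=25 s[j]='e': π[25]=0 (border '')
j=26 s[j]='b': π[26]=0 (border '')
j=27 s[j]='g': π[27]=1 (border 'g')

[0, 0, 0, 0, 0, 0, 0, 0, 0, 1, 1, 2, 3, 0, 0, 0, 0, 0, 0, 0, 0, 0, 0, 0, 0, 0, 0, 1]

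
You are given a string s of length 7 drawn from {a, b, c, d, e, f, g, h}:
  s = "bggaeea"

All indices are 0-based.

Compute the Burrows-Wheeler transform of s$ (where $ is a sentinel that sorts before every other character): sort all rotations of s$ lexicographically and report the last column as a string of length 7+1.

aeg$eagb

rank  rotation  last
    0  $bggaeea  a
    1  a$bggaee  e
    2  aeea$bgg  g
    3  bggaeea$  $
    4  ea$bggae  e
    5  eea$bgga  a
    6  gaeea$bg  g
    7  ggaeea$b  b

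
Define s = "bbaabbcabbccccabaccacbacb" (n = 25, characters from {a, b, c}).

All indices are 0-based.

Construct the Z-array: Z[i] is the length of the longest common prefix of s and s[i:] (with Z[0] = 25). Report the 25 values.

Z[0]=25
i=1: i≥r, start 0; Z[1]=1 scan→box=[1,2)
i=2: i≥r, start 0; Z[2]=0
i=3: i≥r, start 0; Z[3]=0
i=4: i≥r, start 0; Z[4]=2 scan→box=[4,6)
i=5: min(r-i=1, Z[1]=1)=1; Z[5]=1
i=6: i≥r, start 0; Z[6]=0
i=7: i≥r, start 0; Z[7]=0
i=8: i≥r, start 0; Z[8]=2 scan→box=[8,10)
i=9: min(r-i=1, Z[1]=1)=1; Z[9]=1
i=10: i≥r, start 0; Z[10]=0
i=11: i≥r, start 0; Z[11]=0
i=12: i≥r, start 0; Z[12]=0
i=13: i≥r, start 0; Z[13]=0
i=14: i≥r, start 0; Z[14]=0
i=15: i≥r, start 0; Z[15]=1 scan→box=[15,16)
i=16: i≥r, start 0; Z[16]=0
i=17: i≥r, start 0; Z[17]=0
i=18: i≥r, start 0; Z[18]=0
i=19: i≥r, start 0; Z[19]=0
i=20: i≥r, start 0; Z[20]=0
i=21: i≥r, start 0; Z[21]=1 scan→box=[21,22)
i=22: i≥r, start 0; Z[22]=0
i=23: i≥r, start 0; Z[23]=0
i=24: i≥r, start 0; Z[24]=1 scan→box=[24,25)

[25, 1, 0, 0, 2, 1, 0, 0, 2, 1, 0, 0, 0, 0, 0, 1, 0, 0, 0, 0, 0, 1, 0, 0, 1]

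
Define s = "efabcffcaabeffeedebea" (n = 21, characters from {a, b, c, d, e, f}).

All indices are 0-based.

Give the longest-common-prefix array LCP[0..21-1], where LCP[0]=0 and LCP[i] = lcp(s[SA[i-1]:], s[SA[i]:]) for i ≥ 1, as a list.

[0, 1, 1, 2, 0, 1, 2, 0, 1, 0, 0, 1, 1, 1, 1, 2, 0, 1, 1, 1, 2]

sorted suffixes:
  #0 SA[0]=20  'a'
  #1 SA[1]=8  'aabeffeedebea'
  #2 SA[2]=2  'abcffcaabeffeedebea'
  #3 SA[3]=9  'abeffeedebea'
  #4 SA[4]=3  'bcffcaabeffeedebea'
  #5 SA[5]=18  'bea'
  #6 SA[6]=10  'beffeedebea'
  #7 SA[7]=7  'caabeffeedebea'
  #8 SA[8]=4  'cffcaabeffeedebea'
  #9 SA[9]=16  'debea'
  #10 SA[10]=19  'ea'
  #11 SA[11]=17  'ebea'
  #12 SA[12]=15  'edebea'
  #13 SA[13]=14  'eedebea'
  #14 SA[14]=0  'efabcffcaabeffeedebea'
  #15 SA[15]=11  'effeedebea'
  #16 SA[16]=1  'fabcffcaabeffeedebea'
  #17 SA[17]=6  'fcaabeffeedebea'
  #18 SA[18]=13  'feedebea'
  #19 SA[19]=5  'ffcaabeffeedebea'
  #20 SA[20]=12  'ffeedebea'

SA = [20, 8, 2, 9, 3, 18, 10, 7, 4, 16, 19, 17, 15, 14, 0, 11, 1, 6, 13, 5, 12]
rank  pair      lcp
   1  s[20:],s[8:]  1  'a'
   2  s[8:],s[2:]  1  'a'
   3  s[2:],s[9:]  2  'ab'
   4  s[9:],s[3:]  0  ''
   5  s[3:],s[18:]  1  'b'
   6  s[18:],s[10:]  2  'be'
   7  s[10:],s[7:]  0  ''
   8  s[7:],s[4:]  1  'c'
   9  s[4:],s[16:]  0  ''
  10  s[16:],s[19:]  0  ''
  11  s[19:],s[17:]  1  'e'
  12  s[17:],s[15:]  1  'e'
  13  s[15:],s[14:]  1  'e'
  14  s[14:],s[0:]  1  'e'
  15  s[0:],s[11:]  2  'ef'
  16  s[11:],s[1:]  0  ''
  17  s[1:],s[6:]  1  'f'
  18  s[6:],s[13:]  1  'f'
  19  s[13:],s[5:]  1  'f'
  20  s[5:],s[12:]  2  'ff'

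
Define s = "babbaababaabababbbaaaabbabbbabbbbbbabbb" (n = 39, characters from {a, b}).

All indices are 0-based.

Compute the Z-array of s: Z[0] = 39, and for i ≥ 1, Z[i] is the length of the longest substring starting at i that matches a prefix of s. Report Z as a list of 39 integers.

Z[0]=39
i=1: outside box; Z[1]=0
i=2: outside box; Z[2]=1 extend→box=[2,3)
i=3: outside box; Z[3]=2 extend→box=[3,5)
i=4: min(r-i=1, Z[1]=0)=0; Z[4]=0
i=5: outside box; Z[5]=0
i=6: outside box; Z[6]=3 extend→box=[6,9)
i=7: min(r-i=2, Z[1]=0)=0; Z[7]=0
i=8: min(r-i=1, Z[2]=1)=1; Z[8]=2 extend→box=[8,10)
i=9: min(r-i=1, Z[1]=0)=0; Z[9]=0
i=10: outside box; Z[10]=0
i=11: outside box; Z[11]=3 extend→box=[11,14)
i=12: min(r-i=2, Z[1]=0)=0; Z[12]=0
i=13: min(r-i=1, Z[2]=1)=1; Z[13]=4 extend→box=[13,17)
i=14: min(r-i=3, Z[1]=0)=0; Z[14]=0
i=15: min(r-i=2, Z[2]=1)=1; Z[15]=1
i=16: min(r-i=1, Z[3]=2)=1; Z[16]=1
i=17: outside box; Z[17]=2 extend→box=[17,19)
i=18: min(r-i=1, Z[1]=0)=0; Z[18]=0
i=19: outside box; Z[19]=0
i=20: outside box; Z[20]=0
i=21: outside box; Z[21]=0
i=22: outside box; Z[22]=1 extend→box=[22,23)
i=23: outside box; Z[23]=4 extend→box=[23,27)
i=24: min(r-i=3, Z[1]=0)=0; Z[24]=0
i=25: min(r-i=2, Z[2]=1)=1; Z[25]=1
i=26: min(r-i=1, Z[3]=2)=1; Z[26]=1
i=27: outside box; Z[27]=4 extend→box=[27,31)
i=28: min(r-i=3, Z[1]=0)=0; Z[28]=0
i=29: min(r-i=2, Z[2]=1)=1; Z[29]=1
i=30: min(r-i=1, Z[3]=2)=1; Z[30]=1
i=31: outside box; Z[31]=1 extend→box=[31,32)
i=32: outside box; Z[32]=1 extend→box=[32,33)
i=33: outside box; Z[33]=1 extend→box=[33,34)
i=34: outside box; Z[34]=4 extend→box=[34,38)
i=35: min(r-i=3, Z[1]=0)=0; Z[35]=0
i=36: min(r-i=2, Z[2]=1)=1; Z[36]=1
i=37: min(r-i=1, Z[3]=2)=1; Z[37]=1
i=38: outside box; Z[38]=1 extend→box=[38,39)

[39, 0, 1, 2, 0, 0, 3, 0, 2, 0, 0, 3, 0, 4, 0, 1, 1, 2, 0, 0, 0, 0, 1, 4, 0, 1, 1, 4, 0, 1, 1, 1, 1, 1, 4, 0, 1, 1, 1]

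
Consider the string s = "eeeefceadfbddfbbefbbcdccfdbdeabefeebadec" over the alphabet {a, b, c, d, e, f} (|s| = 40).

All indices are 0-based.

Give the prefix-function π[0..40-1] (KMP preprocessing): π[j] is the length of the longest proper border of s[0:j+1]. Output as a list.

[0, 1, 2, 3, 0, 0, 1, 0, 0, 0, 0, 0, 0, 0, 0, 0, 1, 0, 0, 0, 0, 0, 0, 0, 0, 0, 0, 0, 1, 0, 0, 1, 0, 1, 2, 0, 0, 0, 1, 0]

π[0] = 0
j=1 s[j]='e': π[1]=1 (border 'e')
j=2 s[j]='e': π[2]=2 (border 'ee')
j=3 s[j]='e': π[3]=3 (border 'eee')
j=4 s[j]='f': k: 3→2→1→0; π[4]=0 (border '')
j=5 s[j]='c': π[5]=0 (border '')
j=6 s[j]='e': π[6]=1 (border 'e')
j=7 s[j]='a': k: 1→0; π[7]=0 (border '')
j=8 s[j]='d': π[8]=0 (border '')
j=9 s[j]='f': π[9]=0 (border '')
j=10 s[j]='b': π[10]=0 (border '')
j=11 s[j]='d': π[11]=0 (border '')
j=12 s[j]='d': π[12]=0 (border '')
j=13 s[j]='f': π[13]=0 (border '')
j=14 s[j]='b': π[14]=0 (border '')
j=15 s[j]='b': π[15]=0 (border '')
j=16 s[j]='e': π[16]=1 (border 'e')
j=17 s[j]='f': k: 1→0; π[17]=0 (border '')
j=18 s[j]='b': π[18]=0 (border '')
j=19 s[j]='b': π[19]=0 (border '')
j=20 s[j]='c': π[20]=0 (border '')
j=21 s[j]='d': π[21]=0 (border '')
j=22 s[j]='c': π[22]=0 (border '')
j=23 s[j]='c': π[23]=0 (border '')
j=24 s[j]='f': π[24]=0 (border '')
j=25 s[j]='d': π[25]=0 (border '')
j=26 s[j]='b': π[26]=0 (border '')
j=27 s[j]='d': π[27]=0 (border '')
j=28 s[j]='e': π[28]=1 (border 'e')
j=29 s[j]='a': k: 1→0; π[29]=0 (border '')
j=30 s[j]='b': π[30]=0 (border '')
j=31 s[j]='e': π[31]=1 (border 'e')
j=32 s[j]='f': k: 1→0; π[32]=0 (border '')
j=33 s[j]='e': π[33]=1 (border 'e')
j=34 s[j]='e': π[34]=2 (border 'ee')
j=35 s[j]='b': k: 2→1→0; π[35]=0 (border '')
j=36 s[j]='a': π[36]=0 (border '')
j=37 s[j]='d': π[37]=0 (border '')
j=38 s[j]='e': π[38]=1 (border 'e')
j=39 s[j]='c': k: 1→0; π[39]=0 (border '')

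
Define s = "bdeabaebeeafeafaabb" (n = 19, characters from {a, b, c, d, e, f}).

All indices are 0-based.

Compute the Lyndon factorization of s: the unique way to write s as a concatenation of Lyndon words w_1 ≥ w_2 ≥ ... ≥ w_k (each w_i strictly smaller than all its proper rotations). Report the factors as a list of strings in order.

emit factor 1: 'bde' (i=0, period=3)
emit factor 2: 'abaebeeafeaf' (i=3, period=12)
emit factor 3: 'aabb' (i=15, period=4)

["bde", "abaebeeafeaf", "aabb"]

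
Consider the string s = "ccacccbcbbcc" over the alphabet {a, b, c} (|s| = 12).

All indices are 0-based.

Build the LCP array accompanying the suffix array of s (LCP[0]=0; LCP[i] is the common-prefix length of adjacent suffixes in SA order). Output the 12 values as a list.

[0, 0, 1, 2, 0, 1, 1, 2, 1, 2, 2, 2]

rank | idx | suffix
   0 |   2 | acccbcbbcc
   1 |   8 | bbcc
   2 |   6 | bcbbcc
   3 |   9 | bcc
   4 |  11 | c
   5 |   1 | cacccbcbbcc
   6 |   7 | cbbcc
   7 |   5 | cbcbbcc
   8 |  10 | cc
   9 |   0 | ccacccbcbbcc
  10 |   4 | ccbcbbcc
  11 |   3 | cccbcbbcc

SA = [2, 8, 6, 9, 11, 1, 7, 5, 10, 0, 4, 3]
[i] adj suffixes → lcp
  [1] 2/8 → 0 ('')
  [2] 8/6 → 1 ('b')
  [3] 6/9 → 2 ('bc')
  [4] 9/11 → 0 ('')
  [5] 11/1 → 1 ('c')
  [6] 1/7 → 1 ('c')
  [7] 7/5 → 2 ('cb')
  [8] 5/10 → 1 ('c')
  [9] 10/0 → 2 ('cc')
  [10] 0/4 → 2 ('cc')
  [11] 4/3 → 2 ('cc')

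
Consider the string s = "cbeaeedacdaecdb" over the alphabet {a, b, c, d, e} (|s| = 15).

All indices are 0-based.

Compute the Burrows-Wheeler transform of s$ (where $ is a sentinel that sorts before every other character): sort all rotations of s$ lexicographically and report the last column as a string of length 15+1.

bddedc$aeeccbaea

rank  rotation          last
    0  $cbeaeedacdaecdb  b
    1  acdaecdb$cbeaeed  d
    2  aecdb$cbeaeedacd  d
    3  aeedacdaecdb$cbe  e
    4  b$cbeaeedacdaecd  d
    5  beaeedacdaecdb$c  c
    6  cbeaeedacdaecdb$  $
    7  cdaecdb$cbeaeeda  a
    8  cdb$cbeaeedacdae  e
    9  dacdaecdb$cbeaee  e
   10  daecdb$cbeaeedac  c
   11  db$cbeaeedacdaec  c
   12  eaeedacdaecdb$cb  b
   13  ecdb$cbeaeedacda  a
   14  edacdaecdb$cbeae  e
   15  eedacdaecdb$cbea  a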